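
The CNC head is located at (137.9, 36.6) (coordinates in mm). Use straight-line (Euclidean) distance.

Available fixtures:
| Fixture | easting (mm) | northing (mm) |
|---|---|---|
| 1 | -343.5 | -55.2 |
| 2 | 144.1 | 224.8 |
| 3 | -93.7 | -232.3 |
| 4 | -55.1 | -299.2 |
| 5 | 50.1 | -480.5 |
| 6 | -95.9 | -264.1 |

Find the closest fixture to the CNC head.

2

Distances from (137.9, 36.6):
1: 490.1 mm
2: 188.3 mm
3: 354.9 mm
4: 387.3 mm
5: 524.5 mm
6: 380.9 mm
Minimum: 2 at 188.3 mm.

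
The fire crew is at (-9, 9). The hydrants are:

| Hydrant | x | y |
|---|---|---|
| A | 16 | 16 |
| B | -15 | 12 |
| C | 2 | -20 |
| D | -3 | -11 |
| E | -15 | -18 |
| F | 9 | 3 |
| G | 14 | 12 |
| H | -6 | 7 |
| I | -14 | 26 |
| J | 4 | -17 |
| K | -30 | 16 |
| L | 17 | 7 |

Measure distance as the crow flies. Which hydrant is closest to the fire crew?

Distances from (-9, 9):
A: √((25)² + (7)²) = √(625.000 + 49.000) = 26.0
B: √((-6)² + (3)²) = √(36.000 + 9.000) = 6.7
C: √((11)² + (-29)²) = √(121.000 + 841.000) = 31.0
D: √((6)² + (-20)²) = √(36.000 + 400.000) = 20.9
E: √((-6)² + (-27)²) = √(36.000 + 729.000) = 27.7
F: √((18)² + (-6)²) = √(324.000 + 36.000) = 19.0
G: √((23)² + (3)²) = √(529.000 + 9.000) = 23.2
H: √((3)² + (-2)²) = √(9.000 + 4.000) = 3.6
I: √((-5)² + (17)²) = √(25.000 + 289.000) = 17.7
J: √((13)² + (-26)²) = √(169.000 + 676.000) = 29.1
K: √((-21)² + (7)²) = √(441.000 + 49.000) = 22.1
L: √((26)² + (-2)²) = √(676.000 + 4.000) = 26.1
Minimum: H at 3.6.

H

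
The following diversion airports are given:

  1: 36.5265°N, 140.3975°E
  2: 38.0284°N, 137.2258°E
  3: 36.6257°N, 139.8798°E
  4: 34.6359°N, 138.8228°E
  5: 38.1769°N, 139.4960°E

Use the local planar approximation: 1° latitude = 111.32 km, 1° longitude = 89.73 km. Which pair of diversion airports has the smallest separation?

1 and 3

Pairwise distances:
1–2: 330.0731 km
1–3: 47.7478 km
1–4: 253.4939 km
1–5: 200.7422 km
2–3: 284.7712 km
2–4: 403.9262 km
2–5: 204.3747 km
3–4: 240.9559 km
3–5: 176.0802 km
4–5: 398.7857 km
Closest pair: 1–3 at 47.7478 km.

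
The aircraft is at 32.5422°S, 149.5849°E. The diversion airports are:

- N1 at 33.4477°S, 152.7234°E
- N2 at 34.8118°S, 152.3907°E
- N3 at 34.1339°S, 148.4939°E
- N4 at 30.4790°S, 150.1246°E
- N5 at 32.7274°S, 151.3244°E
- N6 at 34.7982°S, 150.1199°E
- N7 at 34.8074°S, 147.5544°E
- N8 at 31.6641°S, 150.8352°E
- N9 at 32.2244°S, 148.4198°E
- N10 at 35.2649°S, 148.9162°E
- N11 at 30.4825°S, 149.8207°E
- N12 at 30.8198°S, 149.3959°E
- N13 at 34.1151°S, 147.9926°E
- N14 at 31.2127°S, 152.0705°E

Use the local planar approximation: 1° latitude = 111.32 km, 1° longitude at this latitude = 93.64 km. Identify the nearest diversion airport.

Distances from 32.5422°S, 149.5849°E:
N1: √((-0.9055·111.32)² + (3.1385·93.64)²) = √(10160.692416 + 86370.826610) = 310.6952 km
N2: √((-2.2696·111.32)² + (2.8058·93.64)²) = √(63832.968425 + 69029.739078) = 364.5034 km
N3: √((-1.5917·111.32)² + (-1.0910·93.64)²) = √(31395.602937 + 10436.918958) = 204.5300 km
N4: √((2.0632·111.32)² + (0.5397·93.64)²) = √(52750.800390 + 2554.039715) = 235.1698 km
N5: √((-0.1852·111.32)² + (1.7395·93.64)²) = √(425.038588 + 26532.103099) = 164.1863 km
N6: √((-2.2560·111.32)² + (0.5350·93.64)²) = √(63070.254862 + 2509.749487) = 256.0859 km
N7: √((-2.2652·111.32)² + (-2.0305·93.64)²) = √(63585.706521 + 36151.706101) = 315.8123 km
N8: √((0.8781·111.32)² + (1.2503·93.64)²) = √(9555.080486 + 13707.279626) = 152.5200 km
N9: √((0.3178·111.32)² + (-1.1651·93.64)²) = √(1251.567223 + 11902.802145) = 114.6925 km
N10: √((-2.7227·111.32)² + (-0.6687·93.64)²) = √(91864.132458 + 3920.897205) = 309.4916 km
N11: √((2.0597·111.32)² + (0.2358·93.64)²) = √(52571.979916 + 487.540178) = 230.3465 km
N12: √((1.7224·111.32)² + (-0.1890·93.64)²) = √(36763.294983 + 313.217788) = 192.5526 km
N13: √((-1.5729·111.32)² + (-1.5923·93.64)²) = √(30658.338868 + 22231.696259) = 229.9783 km
N14: √((1.3295·111.32)² + (2.4856·93.64)²) = √(21903.982240 + 54173.299855) = 275.8211 km
Minimum: N9 at 114.6925 km.

N9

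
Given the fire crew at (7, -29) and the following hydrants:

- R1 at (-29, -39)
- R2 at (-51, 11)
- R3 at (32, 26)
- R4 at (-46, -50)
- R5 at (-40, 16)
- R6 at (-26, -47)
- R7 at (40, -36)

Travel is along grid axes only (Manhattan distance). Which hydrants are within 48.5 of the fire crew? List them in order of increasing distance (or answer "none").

Distances from (7, -29):
R1: 46
R2: 98
R3: 80
R4: 74
R5: 92
R6: 51
R7: 40
Threshold 48.5: R7 (40), R1 (46) are within range.

R7, R1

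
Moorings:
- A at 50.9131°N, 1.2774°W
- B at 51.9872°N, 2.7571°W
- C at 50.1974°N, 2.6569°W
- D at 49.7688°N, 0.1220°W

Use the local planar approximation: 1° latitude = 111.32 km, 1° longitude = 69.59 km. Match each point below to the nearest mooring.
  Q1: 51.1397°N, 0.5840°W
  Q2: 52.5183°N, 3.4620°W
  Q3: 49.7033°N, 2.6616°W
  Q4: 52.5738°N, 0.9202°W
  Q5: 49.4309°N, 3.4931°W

Q1→A; Q2→B; Q3→C; Q4→B; Q5→C

Q1 at 51.1397°N, 0.5840°W:
  A: √((-0.2266·111.32)² + (-0.6934·69.59)²) = √(636.306275 + 2328.420143) = 54.4493 km
  B: √((0.8475·111.32)² + (-2.1731·69.59)²) = √(8900.733730 + 22869.311847) = 178.2415 km
  C: √((-0.9423·111.32)² + (-2.0729·69.59)²) = √(11003.346203 + 20808.960033) = 178.3600 km
  D: √((-1.3709·111.32)² + (0.4620·69.59)²) = √(23289.381131 + 1033.659794) = 155.9585 km
  → nearest: A (54.4493 km)
Q2 at 52.5183°N, 3.4620°W:
  A: √((-1.6052·111.32)² + (2.1846·69.59)²) = √(31930.424877 + 23112.000148) = 234.6112 km
  B: √((-0.5311·111.32)² + (0.7049·69.59)²) = √(3495.417033 + 2406.294033) = 76.8226 km
  C: √((-2.3209·111.32)² + (0.8051·69.59)²) = √(66751.226878 + 3139.014532) = 264.3676 km
  D: √((-2.7495·111.32)² + (3.3400·69.59)²) = √(93681.501606 + 54023.983816) = 384.3247 km
  → nearest: B (76.8226 km)
Q3 at 49.7033°N, 2.6616°W:
  A: √((1.2098·111.32)² + (1.3842·69.59)²) = √(18137.338387 + 9278.790364) = 165.5782 km
  B: √((2.2839·111.32)² + (-0.0955·69.59)²) = √(64639.883397 + 44.167256) = 254.3306 km
  C: √((0.4941·111.32)² + (0.0047·69.59)²) = √(3025.353330 + 0.106977) = 55.0042 km
  D: √((0.0655·111.32)² + (2.5396·69.59)²) = √(53.165389 + 31233.762944) = 176.8811 km
  → nearest: C (55.0042 km)
Q4 at 52.5738°N, 0.9202°W:
  A: √((-1.6607·111.32)² + (-0.3572·69.59)²) = √(34176.593009 + 617.897693) = 186.5328 km
  B: √((-0.5866·111.32)² + (-1.8369·69.59)²) = √(4264.130747 + 16340.475920) = 143.5430 km
  C: √((-2.3764·111.32)² + (-1.7367·69.59)²) = √(69981.860261 + 14606.403088) = 290.8406 km
  D: √((-2.8050·111.32)² + (0.7982·69.59)²) = √(97501.686207 + 3085.440102) = 317.1547 km
  → nearest: B (143.5430 km)
Q5 at 49.4309°N, 3.4931°W:
  A: √((1.4822·111.32)² + (2.2157·69.59)²) = √(27224.506322 + 23774.729718) = 225.8301 km
  B: √((2.5563·111.32)² + (0.7360·69.59)²) = √(80978.557335 + 2623.308109) = 289.1399 km
  C: √((0.7665·111.32)² + (0.8362·69.59)²) = √(7280.659385 + 3386.210869) = 103.2805 km
  D: √((0.3379·111.32)² + (3.3711·69.59)²) = √(1414.890331 + 55034.743177) = 237.5913 km
  → nearest: C (103.2805 km)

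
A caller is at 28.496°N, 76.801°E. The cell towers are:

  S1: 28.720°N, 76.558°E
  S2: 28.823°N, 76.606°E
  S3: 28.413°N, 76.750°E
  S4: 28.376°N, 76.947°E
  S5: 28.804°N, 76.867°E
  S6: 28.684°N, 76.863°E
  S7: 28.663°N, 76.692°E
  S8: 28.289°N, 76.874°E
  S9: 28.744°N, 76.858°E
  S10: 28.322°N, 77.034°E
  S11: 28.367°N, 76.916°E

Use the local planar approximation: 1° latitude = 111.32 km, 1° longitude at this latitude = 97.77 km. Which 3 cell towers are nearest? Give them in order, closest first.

S3, S11, S4

Distances from 28.496°N, 76.801°E:
S1: √((0.224·111.32)² + (-0.243·97.77)²) = √(621.78814 + 564.44779) = 34.442 km
S2: √((0.327·111.32)² + (-0.195·97.77)²) = √(1325.07939 + 363.47994) = 41.092 km
S3: √((-0.083·111.32)² + (-0.051·97.77)²) = √(85.36947 + 24.86289) = 10.499 km
S4: √((-0.120·111.32)² + (0.146·97.77)²) = √(178.44685 + 203.75907) = 19.550 km
S5: √((0.308·111.32)² + (0.066·97.77)²) = √(1175.56820 + 41.63889) = 34.888 km
S6: √((0.188·111.32)² + (0.062·97.77)²) = √(437.98788 + 36.74469) = 21.788 km
S7: √((0.167·111.32)² + (-0.109·97.77)²) = √(345.60446 + 113.57016) = 21.428 km
S8: √((-0.207·111.32)² + (0.073·97.77)²) = √(530.99091 + 50.93977) = 24.123 km
S9: √((0.248·111.32)² + (0.057·97.77)²) = √(762.16633 + 31.05710) = 28.164 km
S10: √((-0.174·111.32)² + (0.233·97.77)²) = √(375.18450 + 518.94708) = 29.902 km
S11: √((-0.129·111.32)² + (0.115·97.77)²) = √(206.21764 + 126.41742) = 18.238 km
Sorted: S3 (10.499 km) < S11 (18.238 km) < S4 (19.550 km) < S7 (21.428 km) < S6 (21.788 km) < …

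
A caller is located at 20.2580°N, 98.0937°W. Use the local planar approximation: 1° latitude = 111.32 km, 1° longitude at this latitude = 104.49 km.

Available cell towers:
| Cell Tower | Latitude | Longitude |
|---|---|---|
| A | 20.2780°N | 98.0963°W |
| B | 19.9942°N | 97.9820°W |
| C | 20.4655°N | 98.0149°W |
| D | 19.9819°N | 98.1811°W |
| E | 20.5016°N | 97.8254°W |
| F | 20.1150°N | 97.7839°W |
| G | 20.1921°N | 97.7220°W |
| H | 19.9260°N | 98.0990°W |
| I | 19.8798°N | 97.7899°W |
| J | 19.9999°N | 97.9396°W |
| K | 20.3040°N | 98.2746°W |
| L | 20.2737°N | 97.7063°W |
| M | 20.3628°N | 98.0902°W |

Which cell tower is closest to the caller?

Distances from 20.2580°N, 98.0937°W:
A: √((0.0200·111.32)² + (-0.0026·104.49)²) = √(4.956857 + 0.073807) = 2.2429 km
B: √((-0.2638·111.32)² + (0.1117·104.49)²) = √(862.374642 + 136.224683) = 31.6006 km
C: √((0.2075·111.32)² + (0.0788·104.49)²) = √(533.559181 + 67.795660) = 24.5225 km
D: √((-0.2761·111.32)² + (-0.0874·104.49)²) = √(944.668010 + 83.401205) = 32.0635 km
E: √((0.2436·111.32)² + (0.2683·104.49)²) = √(735.361626 + 785.942554) = 39.0039 km
F: √((-0.1430·111.32)² + (0.3098·104.49)²) = √(253.406920 + 1047.881770) = 36.0734 km
G: √((-0.0659·111.32)² + (0.3717·104.49)²) = √(53.816720 + 1508.462717) = 39.5257 km
H: √((-0.3320·111.32)² + (-0.0053·104.49)²) = √(1365.911504 + 0.306691) = 36.9624 km
I: √((-0.3782·111.32)² + (0.3038·104.49)²) = √(1772.513062 + 1007.685472) = 52.7276 km
J: √((-0.2581·111.32)² + (0.1541·104.49)²) = √(825.510125 + 259.271473) = 32.9360 km
K: √((0.0460·111.32)² + (-0.1809·104.49)²) = √(26.221773 + 357.294715) = 19.5836 km
L: √((0.0157·111.32)² + (0.3874·104.49)²) = √(3.054539 + 1638.583929) = 40.5171 km
M: √((0.1048·111.32)² + (0.0035·104.49)²) = √(136.103396 + 0.133747) = 11.6721 km
Minimum: A at 2.2429 km.

A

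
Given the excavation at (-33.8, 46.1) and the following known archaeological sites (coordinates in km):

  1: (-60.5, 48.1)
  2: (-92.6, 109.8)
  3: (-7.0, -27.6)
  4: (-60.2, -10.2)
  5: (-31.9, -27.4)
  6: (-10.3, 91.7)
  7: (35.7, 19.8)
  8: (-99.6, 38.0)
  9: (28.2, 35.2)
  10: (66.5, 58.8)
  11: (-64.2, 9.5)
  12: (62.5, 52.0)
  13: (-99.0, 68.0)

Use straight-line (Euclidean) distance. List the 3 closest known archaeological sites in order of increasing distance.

Distances from (-33.8, 46.1):
1: 26.8 km
2: 86.7 km
3: 78.4 km
4: 62.2 km
5: 73.5 km
6: 51.3 km
7: 74.3 km
8: 66.3 km
9: 63.0 km
10: 101.1 km
11: 47.6 km
12: 96.5 km
13: 68.8 km
Sorted: 1 (26.8 km) < 11 (47.6 km) < 6 (51.3 km) < 4 (62.2 km) < 9 (63.0 km) < …

1, 11, 6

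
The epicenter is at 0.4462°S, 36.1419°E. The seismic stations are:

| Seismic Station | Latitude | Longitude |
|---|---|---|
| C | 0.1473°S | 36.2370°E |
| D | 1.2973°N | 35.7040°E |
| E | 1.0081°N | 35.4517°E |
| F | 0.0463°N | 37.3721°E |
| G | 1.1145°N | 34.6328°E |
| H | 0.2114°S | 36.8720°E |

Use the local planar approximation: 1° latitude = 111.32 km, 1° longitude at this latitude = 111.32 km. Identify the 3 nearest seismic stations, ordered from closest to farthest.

Distances from 0.4462°S, 36.1419°E:
C: √((0.2989·111.32)² + (0.0951·111.32)²) = √(1107.128997 + 112.074660) = 34.9171 km
D: √((1.7435·111.32)² + (-0.4379·111.32)²) = √(37669.538428 + 2376.272739) = 200.1145 km
E: √((1.4543·111.32)² + (-0.6902·111.32)²) = √(26209.238542 + 5903.319724) = 179.1998 km
F: √((0.4925·111.32)² + (1.2302·111.32)²) = √(3005.791590 + 18754.169667) = 147.5126 km
G: √((1.5607·111.32)² + (-1.5091·111.32)²) = √(30184.588256 + 28221.652081) = 241.6738 km
H: √((0.2348·111.32)² + (0.7301·111.32)²) = √(683.191698 + 6605.582062) = 85.3743 km
Sorted: C (34.9171 km) < H (85.3743 km) < F (147.5126 km) < E (179.1998 km) < D (200.1145 km) < …

C, H, F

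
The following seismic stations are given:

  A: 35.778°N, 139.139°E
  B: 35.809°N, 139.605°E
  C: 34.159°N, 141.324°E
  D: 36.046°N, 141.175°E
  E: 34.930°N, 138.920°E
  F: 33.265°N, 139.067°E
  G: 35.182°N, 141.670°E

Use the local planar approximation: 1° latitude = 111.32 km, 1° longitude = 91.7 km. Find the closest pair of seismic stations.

Pairwise distances:
A–B: 42.871 km
A–E: 96.512 km
D–G: 106.354 km
B–E: 116.277 km
C–G: 118.218 km
B–D: 146.366 km
E–F: 185.837 km
A–D: 189.070 km
B–G: 201.815 km
C–D: 210.505 km
C–F: 229.651 km
C–E: 236.565 km
D–E: 241.233 km
A–G: 241.390 km
B–C: 242.045 km
E–G: 253.731 km
A–C: 269.495 km
A–F: 279.825 km
B–F: 287.463 km
F–G: 320.180 km
D–F: 364.975 km
Closest pair: A–B at 42.871 km.

A and B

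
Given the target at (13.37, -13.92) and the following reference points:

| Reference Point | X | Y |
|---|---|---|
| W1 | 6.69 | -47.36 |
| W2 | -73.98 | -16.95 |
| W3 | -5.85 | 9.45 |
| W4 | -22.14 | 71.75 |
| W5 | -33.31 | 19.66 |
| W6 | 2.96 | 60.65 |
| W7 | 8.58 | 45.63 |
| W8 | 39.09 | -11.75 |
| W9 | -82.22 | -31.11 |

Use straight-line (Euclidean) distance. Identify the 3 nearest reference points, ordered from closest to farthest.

Distances from (13.37, -13.92):
W1: √((-6.68)² + (-33.44)²) = √(44.6224 + 1118.2336) = 34.10
W2: √((-87.35)² + (-3.03)²) = √(7630.0225 + 9.1809) = 87.40
W3: √((-19.22)² + (23.37)²) = √(369.4084 + 546.1569) = 30.26
W4: √((-35.51)² + (85.67)²) = √(1260.9601 + 7339.3489) = 92.74
W5: √((-46.68)² + (33.58)²) = √(2179.0224 + 1127.6164) = 57.50
W6: √((-10.41)² + (74.57)²) = √(108.3681 + 5560.6849) = 75.29
W7: √((-4.79)² + (59.55)²) = √(22.9441 + 3546.2025) = 59.74
W8: √((25.72)² + (2.17)²) = √(661.5184 + 4.7089) = 25.81
W9: √((-95.59)² + (-17.19)²) = √(9137.4481 + 295.4961) = 97.12
Sorted: W8 (25.81) < W3 (30.26) < W1 (34.10) < W5 (57.50) < W7 (59.74) < …

W8, W3, W1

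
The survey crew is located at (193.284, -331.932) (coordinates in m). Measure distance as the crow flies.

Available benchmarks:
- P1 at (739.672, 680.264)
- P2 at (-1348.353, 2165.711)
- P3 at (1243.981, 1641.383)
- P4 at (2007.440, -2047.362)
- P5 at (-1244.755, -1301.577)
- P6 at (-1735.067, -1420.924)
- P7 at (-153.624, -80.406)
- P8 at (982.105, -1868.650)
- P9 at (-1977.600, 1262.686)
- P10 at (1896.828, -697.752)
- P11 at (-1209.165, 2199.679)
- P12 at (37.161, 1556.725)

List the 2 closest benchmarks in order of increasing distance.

Distances from (193.284, -331.932):
P1: √((546.388)² + (1012.196)²) = √(298539.84654 + 1024540.74242) = 1150.252 m
P2: √((-1541.637)² + (2497.643)²) = √(2376644.63977 + 6238220.55545) = 2935.109 m
P3: √((1050.697)² + (1973.315)²) = √(1103964.18581 + 3893972.08923) = 2235.606 m
P4: √((1814.156)² + (-1715.430)²) = √(3291161.99234 + 2942700.08490) = 2496.770 m
P5: √((-1438.039)² + (-969.645)²) = √(2067956.16552 + 940211.42602) = 1734.407 m
P6: √((-1928.351)² + (-1088.992)²) = √(3718537.57920 + 1185903.57606) = 2214.597 m
P7: √((-346.908)² + (251.526)²) = √(120345.16046 + 63265.32868) = 428.498 m
P8: √((788.821)² + (-1536.718)²) = √(622238.57004 + 2361502.21152) = 1727.351 m
P9: √((-2170.884)² + (1594.618)²) = √(4712737.34146 + 2542806.56592) = 2693.612 m
P10: √((1703.544)² + (-365.820)²) = √(2902062.15994 + 133824.27240) = 1742.380 m
P11: √((-1402.449)² + (2531.611)²) = √(1966863.19760 + 6409054.25532) = 2894.118 m
P12: √((-156.123)² + (1888.657)²) = √(24374.39113 + 3567025.26365) = 1895.099 m
Sorted: P7 (428.498 m) < P1 (1150.252 m) < P8 (1727.351 m) < P5 (1734.407 m) < …

P7, P1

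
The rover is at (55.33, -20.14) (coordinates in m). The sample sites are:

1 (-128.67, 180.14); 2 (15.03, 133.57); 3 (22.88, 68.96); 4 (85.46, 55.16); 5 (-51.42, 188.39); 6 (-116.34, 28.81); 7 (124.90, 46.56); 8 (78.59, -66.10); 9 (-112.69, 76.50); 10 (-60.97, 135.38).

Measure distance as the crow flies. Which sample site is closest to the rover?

8

Distances from (55.33, -20.14):
1: √((-184.00)² + (200.28)²) = √(33856.0000 + 40112.0784) = 271.97 m
2: √((-40.30)² + (153.71)²) = √(1624.0900 + 23626.7641) = 158.91 m
3: √((-32.45)² + (89.10)²) = √(1053.0025 + 7938.8100) = 94.83 m
4: √((30.13)² + (75.30)²) = √(907.8169 + 5670.0900) = 81.10 m
5: √((-106.75)² + (208.53)²) = √(11395.5625 + 43484.7609) = 234.27 m
6: √((-171.67)² + (48.95)²) = √(29470.5889 + 2396.1025) = 178.51 m
7: √((69.57)² + (66.70)²) = √(4839.9849 + 4448.8900) = 96.38 m
8: √((23.26)² + (-45.96)²) = √(541.0276 + 2112.3216) = 51.51 m
9: √((-168.02)² + (96.64)²) = √(28230.7204 + 9339.2896) = 193.83 m
10: √((-116.30)² + (155.52)²) = √(13525.6900 + 24186.4704) = 194.20 m
Minimum: 8 at 51.51 m.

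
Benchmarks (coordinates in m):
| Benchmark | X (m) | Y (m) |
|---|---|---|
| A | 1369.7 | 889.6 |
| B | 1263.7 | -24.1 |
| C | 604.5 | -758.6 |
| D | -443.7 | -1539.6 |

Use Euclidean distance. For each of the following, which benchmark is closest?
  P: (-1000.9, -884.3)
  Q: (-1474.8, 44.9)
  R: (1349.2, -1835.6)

P at (-1000.9, -884.3):
  A: 2960.8 m
  B: 2422.5 m
  C: 1610.3 m
  D: 860.2 m
  → nearest: D (860.2 m)
Q at (-1474.8, 44.9):
  A: 2967.3 m
  B: 2739.4 m
  C: 2229.1 m
  D: 1890.5 m
  → nearest: D (1890.5 m)
R at (1349.2, -1835.6):
  A: 2725.3 m
  B: 1813.5 m
  C: 1309.4 m
  D: 1817.2 m
  → nearest: C (1309.4 m)

P→D; Q→D; R→C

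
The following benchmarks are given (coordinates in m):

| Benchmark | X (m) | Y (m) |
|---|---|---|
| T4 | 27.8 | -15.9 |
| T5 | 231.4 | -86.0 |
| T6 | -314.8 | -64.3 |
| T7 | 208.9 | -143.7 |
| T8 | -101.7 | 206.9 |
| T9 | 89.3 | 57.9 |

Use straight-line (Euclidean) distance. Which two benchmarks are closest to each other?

T5 and T7

Pairwise distances:
T5–T7: √((-22.5)² + (-57.7)²) = √(506.250 + 3329.290) = 61.9 m
T4–T9: √((61.5)² + (73.8)²) = √(3782.250 + 5446.440) = 96.1 m
T5–T9: √((-142.1)² + (143.9)²) = √(20192.410 + 20707.210) = 202.2 m
T4–T5: √((203.6)² + (-70.1)²) = √(41452.960 + 4914.010) = 215.3 m
T4–T7: √((181.1)² + (-127.8)²) = √(32797.210 + 16332.840) = 221.7 m
T7–T9: √((-119.6)² + (201.6)²) = √(14304.160 + 40642.560) = 234.4 m
T8–T9: √((191.0)² + (-149.0)²) = √(36481.000 + 22201.000) = 242.2 m
T4–T8: √((-129.5)² + (222.8)²) = √(16770.250 + 49639.840) = 257.7 m
T6–T8: √((213.1)² + (271.2)²) = √(45411.610 + 73549.440) = 344.9 m
T4–T6: √((-342.6)² + (-48.4)²) = √(117374.760 + 2342.560) = 346.0 m
T6–T9: √((404.1)² + (122.2)²) = √(163296.810 + 14932.840) = 422.2 m
T5–T8: √((-333.1)² + (292.9)²) = √(110955.610 + 85790.410) = 443.6 m
T7–T8: √((-310.6)² + (350.6)²) = √(96472.360 + 122920.360) = 468.4 m
T6–T7: √((523.7)² + (-79.4)²) = √(274261.690 + 6304.360) = 529.7 m
T5–T6: √((-546.2)² + (21.7)²) = √(298334.440 + 470.890) = 546.6 m
Closest pair: T5–T7 at 61.9 m.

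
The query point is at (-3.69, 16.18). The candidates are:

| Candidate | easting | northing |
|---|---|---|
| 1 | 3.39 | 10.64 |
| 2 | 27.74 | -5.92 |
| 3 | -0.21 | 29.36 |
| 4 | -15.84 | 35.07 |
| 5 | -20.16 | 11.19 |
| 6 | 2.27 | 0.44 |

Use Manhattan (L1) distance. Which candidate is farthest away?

Distances from (-3.69, 16.18):
1: 12.62
2: 53.53
3: 16.66
4: 31.04
5: 21.46
6: 21.70
Maximum: 2 at 53.53.

2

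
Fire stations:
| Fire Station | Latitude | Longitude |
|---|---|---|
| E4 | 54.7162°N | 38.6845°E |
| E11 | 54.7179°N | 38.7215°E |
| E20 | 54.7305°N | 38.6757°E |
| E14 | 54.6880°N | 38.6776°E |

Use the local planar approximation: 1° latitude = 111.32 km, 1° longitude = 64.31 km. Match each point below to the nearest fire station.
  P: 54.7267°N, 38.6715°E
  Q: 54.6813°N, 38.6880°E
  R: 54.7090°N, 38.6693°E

P at 54.7267°N, 38.6715°E:
  E4: √((-0.0105·111.32)² + (0.0130·64.31)²) = √(1.366234 + 0.698946) = 1.4371 km
  E11: √((-0.0088·111.32)² + (0.0500·64.31)²) = √(0.959648 + 10.339440) = 3.3614 km
  E20: √((0.0038·111.32)² + (0.0042·64.31)²) = √(0.178943 + 0.072955) = 0.5019 km
  E14: √((-0.0387·111.32)² + (0.0061·64.31)²) = √(18.559588 + 0.153892) = 4.3259 km
  → nearest: E20 (0.5019 km)
Q at 54.6813°N, 38.6880°E:
  E4: √((0.0349·111.32)² + (-0.0035·64.31)²) = √(15.093753 + 0.050663) = 3.8916 km
  E11: √((0.0366·111.32)² + (0.0335·64.31)²) = √(16.600018 + 4.641375) = 4.6088 km
  E20: √((0.0492·111.32)² + (-0.0123·64.31)²) = √(29.996916 + 0.625702) = 5.5338 km
  E14: √((0.0067·111.32)² + (-0.0104·64.31)²) = √(0.556283 + 0.447326) = 1.0018 km
  → nearest: E14 (1.0018 km)
R at 54.7090°N, 38.6693°E:
  E4: √((0.0072·111.32)² + (0.0152·64.31)²) = √(0.642409 + 0.955530) = 1.2641 km
  E11: √((0.0089·111.32)² + (0.0522·64.31)²) = √(0.981582 + 11.269328) = 3.5001 km
  E20: √((0.0215·111.32)² + (0.0064·64.31)²) = √(5.728268 + 0.169401) = 2.4285 km
  E14: √((-0.0210·111.32)² + (0.0083·64.31)²) = √(5.464935 + 0.284914) = 2.3979 km
  → nearest: E4 (1.2641 km)

P→E20; Q→E14; R→E4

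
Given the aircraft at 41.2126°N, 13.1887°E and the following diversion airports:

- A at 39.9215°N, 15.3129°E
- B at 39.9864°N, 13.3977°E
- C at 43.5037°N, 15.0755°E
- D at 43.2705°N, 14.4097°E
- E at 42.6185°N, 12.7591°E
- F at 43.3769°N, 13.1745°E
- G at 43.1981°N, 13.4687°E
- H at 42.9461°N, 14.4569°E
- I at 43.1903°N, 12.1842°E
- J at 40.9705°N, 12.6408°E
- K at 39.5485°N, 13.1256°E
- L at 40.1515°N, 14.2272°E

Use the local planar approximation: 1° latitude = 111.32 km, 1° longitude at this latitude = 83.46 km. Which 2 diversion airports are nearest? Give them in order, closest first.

J, B

Distances from 41.2126°N, 13.1887°E:
A: 228.2262 km
B: 137.6106 km
C: 299.7426 km
D: 250.7283 km
E: 160.5593 km
F: 240.9328 km
G: 222.2578 km
H: 220.0945 km
I: 235.5796 km
J: 53.0788 km
K: 185.3225 km
L: 146.5093 km
Sorted: J (53.0788 km) < B (137.6106 km) < L (146.5093 km) < E (160.5593 km) < …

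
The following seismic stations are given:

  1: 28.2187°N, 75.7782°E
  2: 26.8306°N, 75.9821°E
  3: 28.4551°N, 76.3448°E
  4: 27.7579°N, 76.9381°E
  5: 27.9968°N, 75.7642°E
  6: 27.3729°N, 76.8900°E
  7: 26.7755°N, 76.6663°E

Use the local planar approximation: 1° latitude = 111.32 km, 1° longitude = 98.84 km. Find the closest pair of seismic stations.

1 and 5

Pairwise distances:
1–2: √((-1.3881·111.32)² + (0.2039·98.84)²) = √(23877.447771 + 406.162595) = 155.8320 km
1–3: √((0.2364·111.32)² + (0.5666·98.84)²) = √(692.534382 + 3136.307336) = 61.8776 km
1–4: √((-0.4608·111.32)² + (1.1599·98.84)²) = √(2631.305880 + 13143.365049) = 125.5973 km
1–5: √((-0.2219·111.32)² + (-0.0140·98.84)²) = √(610.184259 + 1.914792) = 24.7406 km
1–6: √((-0.8458·111.32)² + (1.1118·98.84)²) = √(8865.061585 + 12075.880671) = 144.7099 km
1–7: √((-1.4432·111.32)² + (0.8881·98.84)²) = √(25810.679361 + 7705.293990) = 183.0737 km
2–3: √((1.6245·111.32)² + (0.3627·98.84)²) = √(32702.866892 + 1285.170016) = 184.3584 km
2–4: √((0.9273·111.32)² + (0.9560·98.84)²) = √(10655.820961 + 8928.556640) = 139.9442 km
2–5: √((1.1662·111.32)² + (-0.2179·98.84)²) = √(16853.591744 + 463.852535) = 131.5958 km
2–6: √((0.5423·111.32)² + (0.9079·98.84)²) = √(3644.396360 + 8052.699735) = 108.1531 km
2–7: √((-0.0551·111.32)² + (0.6842·98.84)²) = √(37.622668 + 4573.320239) = 67.9039 km
3–4: √((-0.6972·111.32)² + (0.5933·98.84)²) = √(6023.669732 + 3438.857423) = 97.2755 km
3–5: √((-0.4583·111.32)² + (-0.5806·98.84)²) = √(2602.831834 + 3293.210841) = 76.7857 km
3–6: √((-1.0822·111.32)² + (0.5452·98.84)²) = √(14513.142334 + 2903.869985) = 131.9735 km
3–7: √((-1.6796·111.32)² + (0.3215·98.84)²) = √(34958.929653 + 1009.781542) = 189.6542 km
4–5: √((0.2389·111.32)² + (-1.1739·98.84)²) = √(707.259346 + 13462.560832) = 119.0371 km
4–6: √((-0.3850·111.32)² + (-0.0481·98.84)²) = √(1836.825307 + 22.602456) = 43.1211 km
4–7: √((-0.9824·111.32)² + (-0.2718·98.84)²) = √(11959.777578 + 721.712751) = 112.6121 km
5–6: √((-0.6239·111.32)² + (1.1258·98.84)²) = √(4823.656424 + 12381.919099) = 131.1700 km
5–7: √((-1.2213·111.32)² + (0.9021·98.84)²) = √(18483.793567 + 7950.141145) = 162.5852 km
6–7: √((-0.5974·111.32)² + (-0.2237·98.84)²) = √(4422.591551 + 488.874564) = 70.0819 km
Closest pair: 1–5 at 24.7406 km.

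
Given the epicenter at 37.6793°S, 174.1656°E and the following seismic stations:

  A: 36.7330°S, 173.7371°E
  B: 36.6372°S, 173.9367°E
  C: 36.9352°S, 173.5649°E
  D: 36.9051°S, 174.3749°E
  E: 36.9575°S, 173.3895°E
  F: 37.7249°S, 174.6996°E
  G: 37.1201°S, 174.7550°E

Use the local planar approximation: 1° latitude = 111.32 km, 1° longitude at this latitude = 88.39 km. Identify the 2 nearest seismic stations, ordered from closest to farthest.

F, G

Distances from 37.6793°S, 174.1656°E:
A: 111.9441 km
B: 117.7577 km
C: 98.3896 km
D: 88.1472 km
E: 105.6510 km
F: 47.4724 km
G: 81.1738 km
Sorted: F (47.4724 km) < G (81.1738 km) < D (88.1472 km) < C (98.3896 km) < …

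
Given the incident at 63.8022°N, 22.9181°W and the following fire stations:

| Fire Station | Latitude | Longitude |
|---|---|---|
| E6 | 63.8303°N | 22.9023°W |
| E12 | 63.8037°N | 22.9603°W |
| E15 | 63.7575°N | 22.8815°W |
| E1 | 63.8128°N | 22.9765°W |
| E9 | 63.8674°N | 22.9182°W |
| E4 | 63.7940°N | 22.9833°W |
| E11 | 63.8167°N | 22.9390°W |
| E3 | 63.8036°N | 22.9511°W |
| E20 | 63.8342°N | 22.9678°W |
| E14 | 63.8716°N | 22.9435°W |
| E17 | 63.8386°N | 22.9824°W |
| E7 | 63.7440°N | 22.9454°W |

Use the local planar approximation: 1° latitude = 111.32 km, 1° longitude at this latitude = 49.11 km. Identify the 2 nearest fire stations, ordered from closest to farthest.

E3, E11

Distances from 63.8022°N, 22.9181°W:
E6: 3.2229 km
E12: 2.0792 km
E15: 5.2907 km
E1: 3.1013 km
E9: 7.2581 km
E4: 3.3295 km
E11: 1.9128 km
E3: 1.6281 km
E20: 4.3182 km
E14: 7.8257 km
E17: 5.1372 km
E7: 6.6161 km
Sorted: E3 (1.6281 km) < E11 (1.9128 km) < E12 (2.0792 km) < E1 (3.1013 km) < …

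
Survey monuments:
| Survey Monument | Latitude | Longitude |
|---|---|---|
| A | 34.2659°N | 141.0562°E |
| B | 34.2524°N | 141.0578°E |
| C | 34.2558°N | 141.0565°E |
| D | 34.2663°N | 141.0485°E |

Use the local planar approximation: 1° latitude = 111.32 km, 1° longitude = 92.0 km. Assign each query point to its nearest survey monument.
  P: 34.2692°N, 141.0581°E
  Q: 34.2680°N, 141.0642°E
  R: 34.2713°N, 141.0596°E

P→A; Q→A; R→A

P at 34.2692°N, 141.0581°E:
  A: 0.4068 km
  B: 1.8704 km
  C: 1.4989 km
  D: 0.9404 km
  → nearest: A (0.4068 km)
Q at 34.2680°N, 141.0642°E:
  A: 0.7722 km
  B: 1.8337 km
  C: 1.5318 km
  D: 1.4567 km
  → nearest: A (0.7722 km)
R at 34.2713°N, 141.0596°E:
  A: 0.6776 km
  B: 2.1105 km
  C: 1.7489 km
  D: 1.1630 km
  → nearest: A (0.6776 km)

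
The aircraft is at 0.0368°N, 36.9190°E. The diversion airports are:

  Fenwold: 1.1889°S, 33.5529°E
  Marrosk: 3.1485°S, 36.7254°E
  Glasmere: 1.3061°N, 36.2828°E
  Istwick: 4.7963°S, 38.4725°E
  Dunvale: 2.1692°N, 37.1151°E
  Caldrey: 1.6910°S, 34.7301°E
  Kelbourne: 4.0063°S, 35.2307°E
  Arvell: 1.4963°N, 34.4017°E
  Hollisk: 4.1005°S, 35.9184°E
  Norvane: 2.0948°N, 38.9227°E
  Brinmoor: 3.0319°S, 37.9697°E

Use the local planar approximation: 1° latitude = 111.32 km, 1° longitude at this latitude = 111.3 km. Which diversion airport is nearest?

Distances from 0.0368°N, 36.9190°E:
Fenwold: √((-1.2257·111.32)² + (-3.3661·111.3)²) = √(18617.217285 + 140360.322158) = 398.7199 km
Marrosk: √((-3.1853·111.32)² + (-0.1936·111.3)²) = √(125732.363237 + 464.302513) = 355.2417 km
Glasmere: √((1.2693·111.32)² + (-0.6362·111.3)²) = √(19965.259320 + 5013.922978) = 158.0480 km
Istwick: √((-4.8331·111.32)² + (1.5535·111.3)²) = √(289466.265020 + 29895.983411) = 565.1214 km
Dunvale: √((2.1324·111.32)² + (0.1961·111.3)²) = √(56348.679497 + 476.371220) = 238.3801 km
Caldrey: √((-1.7278·111.32)² + (-2.1889·111.3)²) = √(36994.173979 + 59352.931108) = 310.3983 km
Kelbourne: √((-4.0431·111.32)² + (-1.6883·111.3)²) = √(202570.108867 + 35309.337543) = 487.7289 km
Arvell: √((1.4595·111.32)² + (-2.5173·111.3)²) = √(26397.001310 + 78498.305197) = 323.8754 km
Hollisk: √((-4.1373·111.32)² + (-1.0006·111.3)²) = √(212119.415482 + 12402.559688) = 473.8375 km
Norvane: √((2.0580·111.32)² + (2.0037·111.3)²) = √(52485.233804 + 49734.267399) = 319.7178 km
Brinmoor: √((-3.0687·111.32)² + (1.0507·111.3)²) = √(116695.809768 + 13675.644199) = 361.0699 km
Minimum: Glasmere at 158.0480 km.

Glasmere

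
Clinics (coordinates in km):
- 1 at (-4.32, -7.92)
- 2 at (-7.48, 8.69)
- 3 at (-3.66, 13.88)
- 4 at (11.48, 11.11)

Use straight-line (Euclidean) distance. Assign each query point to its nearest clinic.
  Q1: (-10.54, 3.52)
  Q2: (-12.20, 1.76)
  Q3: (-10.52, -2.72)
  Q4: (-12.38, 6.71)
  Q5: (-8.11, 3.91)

Q1 at (-10.54, 3.52):
  1: √((6.22)² + (-11.44)²) = √(38.6884 + 130.8736) = 13.02 km
  2: √((3.06)² + (5.17)²) = √(9.3636 + 26.7289) = 6.01 km
  3: √((6.88)² + (10.36)²) = √(47.3344 + 107.3296) = 12.44 km
  4: √((22.02)² + (7.59)²) = √(484.8804 + 57.6081) = 23.29 km
  → nearest: 2 (6.01 km)
Q2 at (-12.20, 1.76):
  1: √((7.88)² + (-9.68)²) = √(62.0944 + 93.7024) = 12.48 km
  2: √((4.72)² + (6.93)²) = √(22.2784 + 48.0249) = 8.38 km
  3: √((8.54)² + (12.12)²) = √(72.9316 + 146.8944) = 14.83 km
  4: √((23.68)² + (9.35)²) = √(560.7424 + 87.4225) = 25.46 km
  → nearest: 2 (8.38 km)
Q3 at (-10.52, -2.72):
  1: √((6.20)² + (-5.20)²) = √(38.4400 + 27.0400) = 8.09 km
  2: √((3.04)² + (11.41)²) = √(9.2416 + 130.1881) = 11.81 km
  3: √((6.86)² + (16.60)²) = √(47.0596 + 275.5600) = 17.96 km
  4: √((22.00)² + (13.83)²) = √(484.0000 + 191.2689) = 25.99 km
  → nearest: 1 (8.09 km)
Q4 at (-12.38, 6.71):
  1: √((8.06)² + (-14.63)²) = √(64.9636 + 214.0369) = 16.70 km
  2: √((4.90)² + (1.98)²) = √(24.0100 + 3.9204) = 5.28 km
  3: √((8.72)² + (7.17)²) = √(76.0384 + 51.4089) = 11.29 km
  4: √((23.86)² + (4.40)²) = √(569.2996 + 19.3600) = 24.26 km
  → nearest: 2 (5.28 km)
Q5 at (-8.11, 3.91):
  1: √((3.79)² + (-11.83)²) = √(14.3641 + 139.9489) = 12.42 km
  2: √((0.63)² + (4.78)²) = √(0.3969 + 22.8484) = 4.82 km
  3: √((4.45)² + (9.97)²) = √(19.8025 + 99.4009) = 10.92 km
  4: √((19.59)² + (7.20)²) = √(383.7681 + 51.8400) = 20.87 km
  → nearest: 2 (4.82 km)

Q1→2; Q2→2; Q3→1; Q4→2; Q5→2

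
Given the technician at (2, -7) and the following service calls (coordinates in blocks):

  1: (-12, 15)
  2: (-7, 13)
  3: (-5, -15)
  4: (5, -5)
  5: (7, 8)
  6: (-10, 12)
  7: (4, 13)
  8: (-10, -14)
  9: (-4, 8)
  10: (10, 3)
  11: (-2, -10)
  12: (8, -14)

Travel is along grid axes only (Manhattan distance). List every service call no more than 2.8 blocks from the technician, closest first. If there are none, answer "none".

Distances from (2, -7):
1: 36 blocks
2: 29 blocks
3: 15 blocks
4: 5 blocks
5: 20 blocks
6: 31 blocks
7: 22 blocks
8: 19 blocks
9: 21 blocks
10: 18 blocks
11: 7 blocks
12: 13 blocks
Threshold 2.8 blocks: none within range.

none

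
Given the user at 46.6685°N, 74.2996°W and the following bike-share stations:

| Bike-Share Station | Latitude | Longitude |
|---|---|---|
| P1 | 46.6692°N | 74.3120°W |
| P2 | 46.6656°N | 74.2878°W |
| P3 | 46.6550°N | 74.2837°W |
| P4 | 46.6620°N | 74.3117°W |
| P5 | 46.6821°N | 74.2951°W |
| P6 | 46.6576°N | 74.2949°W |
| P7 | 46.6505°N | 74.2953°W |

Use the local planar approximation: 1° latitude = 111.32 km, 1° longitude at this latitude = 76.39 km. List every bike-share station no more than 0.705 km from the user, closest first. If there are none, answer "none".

none

Distances from 46.6685°N, 74.2996°W:
P1: √((0.0007·111.32)² + (-0.0124·76.39)²) = √(0.006072 + 0.897256) = 0.9504 km
P2: √((-0.0029·111.32)² + (0.0118·76.39)²) = √(0.104218 + 0.812526) = 0.9575 km
P3: √((-0.0135·111.32)² + (0.0159·76.39)²) = √(2.258468 + 1.475256) = 1.9323 km
P4: √((-0.0065·111.32)² + (-0.0121·76.39)²) = √(0.523568 + 0.854366) = 1.1739 km
P5: √((0.0136·111.32)² + (0.0045·76.39)²) = √(2.292051 + 0.118168) = 1.5525 km
P6: √((-0.0109·111.32)² + (0.0047·76.39)²) = √(1.472310 + 0.128905) = 1.2654 km
P7: √((-0.0180·111.32)² + (0.0043·76.39)²) = √(4.015054 + 0.107897) = 2.0305 km
Threshold 0.705 km: none within range.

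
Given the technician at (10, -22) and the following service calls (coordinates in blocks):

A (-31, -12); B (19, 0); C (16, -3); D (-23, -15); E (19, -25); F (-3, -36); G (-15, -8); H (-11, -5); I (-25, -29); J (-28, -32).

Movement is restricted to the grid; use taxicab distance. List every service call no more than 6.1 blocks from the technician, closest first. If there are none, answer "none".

Distances from (10, -22):
A: 51 blocks
B: 31 blocks
C: 25 blocks
D: 40 blocks
E: 12 blocks
F: 27 blocks
G: 39 blocks
H: 38 blocks
I: 42 blocks
J: 48 blocks
Threshold 6.1 blocks: none within range.

none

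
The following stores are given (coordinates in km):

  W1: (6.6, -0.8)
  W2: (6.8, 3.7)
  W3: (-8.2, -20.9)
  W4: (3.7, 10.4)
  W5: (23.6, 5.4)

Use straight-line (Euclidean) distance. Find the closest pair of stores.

W1 and W2

Pairwise distances:
W1–W2: 4.5 km
W2–W4: 7.4 km
W1–W4: 11.6 km
W2–W5: 16.9 km
W1–W5: 18.1 km
W4–W5: 20.5 km
W1–W3: 25.0 km
W2–W3: 28.8 km
W3–W4: 33.5 km
W3–W5: 41.3 km
Closest pair: W1–W2 at 4.5 km.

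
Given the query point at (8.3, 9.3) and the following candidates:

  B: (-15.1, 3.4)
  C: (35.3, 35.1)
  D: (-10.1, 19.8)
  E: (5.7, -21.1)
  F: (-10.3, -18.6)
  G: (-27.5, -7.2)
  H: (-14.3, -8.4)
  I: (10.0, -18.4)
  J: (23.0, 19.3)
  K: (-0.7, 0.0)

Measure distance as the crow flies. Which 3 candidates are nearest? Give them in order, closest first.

Distances from (8.3, 9.3):
B: 24.1
C: 37.3
D: 21.2
E: 30.5
F: 33.5
G: 39.4
H: 28.7
I: 27.8
J: 17.8
K: 12.9
Sorted: K (12.9) < J (17.8) < D (21.2) < B (24.1) < I (27.8) < …

K, J, D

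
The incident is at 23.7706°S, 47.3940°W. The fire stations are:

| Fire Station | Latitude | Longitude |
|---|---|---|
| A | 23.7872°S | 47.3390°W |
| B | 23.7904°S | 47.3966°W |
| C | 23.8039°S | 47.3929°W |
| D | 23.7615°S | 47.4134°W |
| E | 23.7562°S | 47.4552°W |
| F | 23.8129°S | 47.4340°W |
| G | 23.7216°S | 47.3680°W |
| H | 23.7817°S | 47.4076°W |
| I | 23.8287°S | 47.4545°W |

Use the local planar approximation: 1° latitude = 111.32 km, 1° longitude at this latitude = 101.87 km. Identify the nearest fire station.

H

Distances from 23.7706°S, 47.3940°W:
A: √((-0.0166·111.32)² + (0.0550·101.87)²) = √(3.414779 + 31.391928) = 5.8997 km
B: √((-0.0198·111.32)² + (-0.0026·101.87)²) = √(4.858216 + 0.070152) = 2.2200 km
C: √((-0.0333·111.32)² + (0.0011·101.87)²) = √(13.741523 + 0.012557) = 3.7086 km
D: √((0.0091·111.32)² + (-0.0194·101.87)²) = √(1.026193 + 3.905675) = 2.2208 km
E: √((0.0144·111.32)² + (-0.0612·101.87)²) = √(2.569635 + 38.868292) = 6.4372 km
F: √((-0.0423·111.32)² + (-0.0400·101.87)²) = √(22.173136 + 16.603995) = 6.2271 km
G: √((0.0490·111.32)² + (0.0260·101.87)²) = √(29.753534 + 7.015188) = 6.0637 km
H: √((-0.0111·111.32)² + (-0.0136·101.87)²) = √(1.526836 + 1.919422) = 1.8564 km
I: √((-0.0581·111.32)² + (-0.0605·101.87)²) = √(41.831040 + 37.984233) = 8.9339 km
Minimum: H at 1.8564 km.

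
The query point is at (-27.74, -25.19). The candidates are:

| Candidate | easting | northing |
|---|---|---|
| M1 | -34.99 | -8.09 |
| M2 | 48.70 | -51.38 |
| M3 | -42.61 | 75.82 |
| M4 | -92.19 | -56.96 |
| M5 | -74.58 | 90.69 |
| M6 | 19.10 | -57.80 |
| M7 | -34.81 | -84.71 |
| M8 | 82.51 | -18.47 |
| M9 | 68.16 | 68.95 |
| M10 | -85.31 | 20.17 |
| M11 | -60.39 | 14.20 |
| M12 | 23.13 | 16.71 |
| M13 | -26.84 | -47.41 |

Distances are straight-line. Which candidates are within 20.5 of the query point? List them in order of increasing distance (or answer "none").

M1

Distances from (-27.74, -25.19):
M1: 18.57
M2: 80.80
M3: 102.10
M4: 71.85
M5: 124.99
M6: 57.07
M7: 59.94
M8: 110.45
M9: 134.38
M10: 73.29
M11: 51.16
M12: 65.90
M13: 22.24
Threshold 20.5: M1 (18.57) is within range.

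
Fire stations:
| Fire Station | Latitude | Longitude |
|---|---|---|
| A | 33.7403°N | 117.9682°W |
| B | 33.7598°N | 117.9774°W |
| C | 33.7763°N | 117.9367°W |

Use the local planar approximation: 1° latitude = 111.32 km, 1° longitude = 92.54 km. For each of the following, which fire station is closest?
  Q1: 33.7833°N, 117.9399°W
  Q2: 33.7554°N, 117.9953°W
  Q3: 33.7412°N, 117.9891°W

Q1→C; Q2→B; Q3→A

Q1 at 33.7833°N, 117.9399°W:
  A: 5.4563 km
  B: 4.3458 km
  C: 0.8336 km
  → nearest: C (0.8336 km)
Q2 at 33.7554°N, 117.9953°W:
  A: 3.0191 km
  B: 1.7274 km
  C: 5.9009 km
  → nearest: B (1.7274 km)
Q3 at 33.7412°N, 117.9891°W:
  A: 1.9367 km
  B: 2.3365 km
  C: 6.2274 km
  → nearest: A (1.9367 km)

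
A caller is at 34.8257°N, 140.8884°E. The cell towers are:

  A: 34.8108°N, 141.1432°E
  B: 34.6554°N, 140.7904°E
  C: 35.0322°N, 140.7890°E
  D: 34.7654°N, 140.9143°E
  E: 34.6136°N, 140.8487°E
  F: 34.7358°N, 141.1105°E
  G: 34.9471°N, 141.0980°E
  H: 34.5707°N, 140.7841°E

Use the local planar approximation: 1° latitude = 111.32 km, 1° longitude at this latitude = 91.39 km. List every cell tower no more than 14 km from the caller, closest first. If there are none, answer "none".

D

Distances from 34.8257°N, 140.8884°E:
A: 23.3452 km
B: 20.9669 km
C: 24.7174 km
D: 7.1177 km
E: 23.8881 km
F: 22.6307 km
G: 23.4427 km
H: 29.9442 km
Threshold 14 km: D (7.1177 km) is within range.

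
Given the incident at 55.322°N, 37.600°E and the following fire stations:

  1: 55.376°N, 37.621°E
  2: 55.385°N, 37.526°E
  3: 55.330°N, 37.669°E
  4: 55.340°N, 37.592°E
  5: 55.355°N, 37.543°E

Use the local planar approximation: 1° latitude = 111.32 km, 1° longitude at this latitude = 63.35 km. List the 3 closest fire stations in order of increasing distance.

Distances from 55.322°N, 37.600°E:
1: √((0.054·111.32)² + (0.021·63.35)²) = √(36.13549 + 1.76983) = 6.157 km
2: √((0.063·111.32)² + (-0.074·63.35)²) = √(49.18441 + 21.97641) = 8.436 km
3: √((0.008·111.32)² + (0.069·63.35)²) = √(0.79310 + 19.10695) = 4.461 km
4: √((0.018·111.32)² + (-0.008·63.35)²) = √(4.01505 + 0.25685) = 2.067 km
5: √((0.033·111.32)² + (-0.057·63.35)²) = √(13.49504 + 13.03896) = 5.151 km
Sorted: 4 (2.067 km) < 3 (4.461 km) < 5 (5.151 km) < 1 (6.157 km) < 2 (8.436 km)

4, 3, 5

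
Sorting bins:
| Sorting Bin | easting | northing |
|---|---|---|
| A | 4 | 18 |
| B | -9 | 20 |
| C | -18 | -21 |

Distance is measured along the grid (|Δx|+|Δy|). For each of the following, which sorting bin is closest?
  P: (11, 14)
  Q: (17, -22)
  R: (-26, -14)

P→A; Q→C; R→C

P at (11, 14):
  A: |-7| + |4| = 7 + 4 = 11
  B: |-20| + |6| = 20 + 6 = 26
  C: |-29| + |-35| = 29 + 35 = 64
  → nearest: A (11)
Q at (17, -22):
  A: |-13| + |40| = 13 + 40 = 53
  B: |-26| + |42| = 26 + 42 = 68
  C: |-35| + |1| = 35 + 1 = 36
  → nearest: C (36)
R at (-26, -14):
  A: |30| + |32| = 30 + 32 = 62
  B: |17| + |34| = 17 + 34 = 51
  C: |8| + |-7| = 8 + 7 = 15
  → nearest: C (15)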